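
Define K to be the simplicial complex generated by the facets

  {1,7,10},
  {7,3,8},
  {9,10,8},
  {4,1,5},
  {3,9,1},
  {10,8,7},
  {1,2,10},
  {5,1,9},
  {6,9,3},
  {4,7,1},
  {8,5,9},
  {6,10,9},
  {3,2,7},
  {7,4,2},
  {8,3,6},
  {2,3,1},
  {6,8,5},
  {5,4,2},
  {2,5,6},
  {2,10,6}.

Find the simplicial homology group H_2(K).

K has 10 vertices, 30 edges, 20 triangles.
rank ∂_2 = 20, rank ∂_3 = 0 ⇒ b_2 = 20 − 20 − 0 = 0. So H_2 = 0.

H_2 = 0.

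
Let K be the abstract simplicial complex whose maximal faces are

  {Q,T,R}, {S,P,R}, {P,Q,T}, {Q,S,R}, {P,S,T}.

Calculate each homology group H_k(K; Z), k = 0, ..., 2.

H_0 ≅ Z,  H_1 ≅ Z,  H_2 = 0.

K has 5 vertices, 10 edges, 5 triangles.
rank ∂_0 = 0, rank ∂_1 = 4 ⇒ b_0 = 5 − 0 − 4 = 1; all invariant factors of ∂_1 are 1 so no torsion. So H_0 = Z.
rank ∂_1 = 4, rank ∂_2 = 5 ⇒ b_1 = 10 − 4 − 5 = 1; all invariant factors of ∂_2 are 1 so no torsion. So H_1 = Z.
rank ∂_2 = 5, rank ∂_3 = 0 ⇒ b_2 = 5 − 5 − 0 = 0. So H_2 = 0.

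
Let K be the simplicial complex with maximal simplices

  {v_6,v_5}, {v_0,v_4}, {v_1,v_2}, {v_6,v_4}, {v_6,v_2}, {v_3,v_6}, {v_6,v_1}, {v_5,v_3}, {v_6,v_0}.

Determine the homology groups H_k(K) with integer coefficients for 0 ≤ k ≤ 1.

H_0 = Z,  H_1 = Z^3.

Fix the vertex order v_0 < v_1 < v_2 < v_3 < v_4 < v_5 < v_6 and write every simplex with vertices in increasing order. Then dim K = 1 and the simplices of K are:

  0-simplices (7): [v_0], [v_1], [v_2], [v_3], [v_4], [v_5], [v_6]
  1-simplices (9): [v_0,v_4], [v_0,v_6], [v_1,v_2], [v_1,v_6], [v_2,v_6], [v_3,v_5], [v_3,v_6], [v_4,v_6], [v_5,v_6]

so the chain groups are C_0 ≅ Z^7, C_1 ≅ Z^9.

Boundary ∂_1: C_1 → C_0 maps an edge to its endpoints' difference, ∂[p,q] = q − p. For instance
  ∂[v_3,v_5] = [v_5] − [v_3].
The 7×9 boundary matrix has rank 6 and Smith normal form diag(1,1,1,1,1,1).

From H_k ≅ ker(∂_k) / im(∂_{k+1}) we obtain:

  H_0: rank C_0 − rank ∂_1 = 7 − 6 = 1, and the invariant factors of ∂_1 are all 1, so H_0 = Z.
  H_1: rank ker ∂_1 − rank ∂_2 = (9 − 6) − 0 = 3, and there is no ∂_2, so H_1 = Z^3.

(K is a triangulation of a wedge of 3 circles.)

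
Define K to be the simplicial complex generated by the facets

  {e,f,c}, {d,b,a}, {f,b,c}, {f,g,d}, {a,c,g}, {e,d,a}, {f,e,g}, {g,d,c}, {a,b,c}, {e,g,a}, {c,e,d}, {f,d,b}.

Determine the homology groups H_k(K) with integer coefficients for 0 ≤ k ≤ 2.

Order the vertices as a < b < c < d < e < f < g. Listing each simplex with vertices in this order, K has dimension 2 with simplices:

  0-simplices (7): a, b, c, d, e, f, g
  1-simplices (18): ab, ac, ad, ae, ag, bc, bd, bf, cd, ce, cf, cg, de, df, dg, ef, eg, fg
  2-simplices (12): abc, abd, acg, ade, aeg, bcf, bdf, cde, cdg, cef, dfg, efg

Hence C_0 ≅ Z^7, C_1 ≅ Z^18, C_2 ≅ Z^12.

Boundary ∂_1: C_1 → C_0 is given by ∂[p,q] = [q] − [p].
As a 7×18 matrix over Z this has rank 6, with invariant factors (1,1,1,1,1,1).

Boundary ∂_2: C_2 → C_1 acts by ∂[p,q,r] = [q,r] − [p,r] + [p,q]. For instance
  ∂cef = ef − cf + ce,
  ∂abd = bd − ad + ab.
The 18×12 boundary matrix has rank 12 and Smith normal form diag(1,1,1,1,1,1,1,1,1,1,1,2).

Now H_k = ker ∂_k / im ∂_{k+1}, so:

  H_0: rank C_0 − rank ∂_1 = 7 − 6 = 1, and the invariant factors of ∂_1 are all 1, so H_0 = Z.
  H_1: rank ker ∂_1 − rank ∂_2 = (18 − 6) − 12 = 0, and ∂_2 has invariant factor 2 > 1, so H_1 = Z/2.
  H_2: rank ker ∂_2 − rank ∂_3 = (12 − 12) − 0 = 0, and there is no ∂_3, so H_2 = 0.

As a check, the Euler characteristic is 7 − 18 + 12 = 1, which agrees with 1 − 0 + 0 = 1.
(K is a triangulation of the real projective plane RP^2.)

H_0 = Z,  H_1 = Z/2,  H_2 = 0.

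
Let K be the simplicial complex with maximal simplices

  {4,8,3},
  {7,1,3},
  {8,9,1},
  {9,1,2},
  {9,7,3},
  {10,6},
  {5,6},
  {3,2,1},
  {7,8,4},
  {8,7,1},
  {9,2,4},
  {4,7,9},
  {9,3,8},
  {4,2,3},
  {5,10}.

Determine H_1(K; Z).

H_1 ≅ Z ⊕ Z/2Z.

We work with the vertex ordering 1 < 2 < 3 < 4 < 5 < 6 < 7 < 8 < 9 < 10. The simplices of K, each written with vertices in increasing order, are:

  0-simplices (10): [1], [2], [3], [4], [5], [6], [7], [8], [9], [10]
  1-simplices (21): [1,2], [1,3], [1,7], [1,8], [1,9], [2,3], [2,4], [2,9], [3,4], [3,7], [3,8], [3,9], [4,7], [4,8], [4,9], [5,6], [5,10], [6,10], [7,8], [7,9], [8,9]
  2-simplices (12): [1,2,3], [1,2,9], [1,3,7], [1,7,8], [1,8,9], [2,3,4], [2,4,9], [3,4,8], [3,7,9], [3,8,9], [4,7,8], [4,7,9]

so the chain groups are C_0 ≅ Z^10, C_1 ≅ Z^21, C_2 ≅ Z^12.

The boundary map ∂_1: C_1 → C_0 is given by ∂[p,q] = [q] − [p].
The resulting 10×21 matrix has rank 8, and its Smith normal form has invariant factors (1,1,1,1,1,1,1,1).

The boundary map ∂_2: C_2 → C_1 sends each 2-simplex [p,q,r] to [q,r] − [p,r] + [p,q]. For instance
  ∂[1,3,7] = [3,7] − [1,7] + [1,3],
  ∂[1,7,8] = [7,8] − [1,8] + [1,7].
The 21×12 boundary matrix has rank 12 and Smith normal form diag(1,1,1,1,1,1,1,1,1,1,1,2).

From H_k ≅ ker(∂_k) / im(∂_{k+1}) we obtain:

  H_1: rank ker ∂_1 − rank ∂_2 = (21 − 8) − 12 = 1, and ∂_2 has invariant factor 2 > 1, so H_1 ≅ Z ⊕ Z/2Z.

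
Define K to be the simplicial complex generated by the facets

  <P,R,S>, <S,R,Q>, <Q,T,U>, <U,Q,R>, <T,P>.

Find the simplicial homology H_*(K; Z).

H_0 ≅ Z,  H_1 ≅ Z,  H_2 = 0.

Fix the vertex order P < Q < R < S < T < U and write every simplex with vertices in increasing order. Then dim K = 2 and the simplices of K are:

  0-simplices (6): P, Q, R, S, T, U
  1-simplices (10): PR, PS, PT, QR, QS, QT, QU, RS, RU, TU
  2-simplices (4): PRS, QRS, QRU, QTU

so the chain groups are C_0 ≅ Z^6, C_1 ≅ Z^10, C_2 ≅ Z^4.

The boundary map ∂_1: C_1 → C_0 is given by ∂[p,q] = [q] − [p].
This gives a 6×10 integer matrix of rank 5; reducing to Smith normal form yields diagonal entries (1,1,1,1,1).

∂_2: C_2 → C_1 sends each 2-simplex [p,q,r] to [q,r] − [p,r] + [p,q]. For instance
  ∂QRU = RU − QU + QR,
  ∂QTU = TU − QU + QT.
This gives a 10×4 integer matrix of rank 4; reducing to Smith normal form yields diagonal entries (1,1,1,1).

Now H_k = ker ∂_k / im ∂_{k+1}, so:

  H_0: rank C_0 − rank ∂_1 = 6 − 5 = 1, and the invariant factors of ∂_1 are all 1, so H_0 = Z.
  H_1: rank ker ∂_1 − rank ∂_2 = (10 − 5) − 4 = 1, and the invariant factors of ∂_2 are all 1, so H_1 = Z.
  H_2: rank ker ∂_2 − rank ∂_3 = (4 − 4) − 0 = 0, and there is no ∂_3, so H_2 = 0.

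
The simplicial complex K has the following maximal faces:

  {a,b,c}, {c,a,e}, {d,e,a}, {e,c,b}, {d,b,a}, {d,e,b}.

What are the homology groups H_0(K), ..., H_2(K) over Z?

H_0 = Z,  H_1 = 0,  H_2 = Z.

Take the total order a < b < c < d < e on the vertex set. Then K (dimension 2) consists of the simplices:

  0-simplices (5): a, b, c, d, e
  1-simplices (9): ab, ac, ad, ae, bc, bd, be, ce, de
  2-simplices (6): abc, abd, ace, ade, bce, bde

so the chain groups are C_0 ≅ Z^5, C_1 ≅ Z^9, C_2 ≅ Z^6.

Boundary ∂_1: C_1 → C_0 is given by ∂[p,q] = [q] − [p].
This gives a 5×9 integer matrix of rank 4; reducing to Smith normal form yields diagonal entries (1,1,1,1).

The boundary map ∂_2: C_2 → C_1 sends each 2-simplex [p,q,r] to [q,r] − [p,r] + [p,q]. For instance
  ∂bde = de − be + bd,
  ∂bce = ce − be + bc.
The 9×6 boundary matrix has rank 5 and Smith normal form diag(1,1,1,1,1).

From H_k ≅ ker(∂_k) / im(∂_{k+1}) we obtain:

  H_0: rank C_0 − rank ∂_1 = 5 − 4 = 1, and the invariant factors of ∂_1 are all 1, so H_0 ≅ Z.
  H_1: rank ker ∂_1 − rank ∂_2 = (9 − 4) − 5 = 0, and the invariant factors of ∂_2 are all 1, so H_1 ≅ 0.
  H_2: rank ker ∂_2 − rank ∂_3 = (6 − 5) − 0 = 1, and there is no ∂_3, so H_2 ≅ Z.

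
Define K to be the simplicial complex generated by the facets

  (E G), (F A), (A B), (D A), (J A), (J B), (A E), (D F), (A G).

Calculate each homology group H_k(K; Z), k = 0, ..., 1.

H_0 = Z,  H_1 = Z^3.

Fix the vertex order A < B < D < E < F < G < J and write every simplex with vertices in increasing order. Then dim K = 1 and the simplices of K are:

  0-simplices (7): A, B, D, E, F, G, J
  1-simplices (9): AB, AD, AE, AF, AG, AJ, BJ, DF, EG

Hence C_0 ≅ Z^7, C_1 ≅ Z^9.

∂_1: C_1 → C_0 maps an edge to its endpoints' difference, ∂[p,q] = q − p.
As a 7×9 matrix over Z this has rank 6, with invariant factors (1,1,1,1,1,1).

Now H_k = ker ∂_k / im ∂_{k+1}, so:

  H_0: rank C_0 − rank ∂_1 = 7 − 6 = 1, and the invariant factors of ∂_1 are all 1, so H_0 = Z.
  H_1: rank ker ∂_1 − rank ∂_2 = (9 − 6) − 0 = 3, and there is no ∂_2, so H_1 = Z^3.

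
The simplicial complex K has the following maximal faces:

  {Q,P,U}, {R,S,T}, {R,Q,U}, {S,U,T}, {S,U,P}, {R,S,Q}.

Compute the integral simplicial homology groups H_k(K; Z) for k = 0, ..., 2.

Take the total order P < Q < R < S < T < U on the vertex set. Then K (dimension 2) consists of the simplices:

  0-simplices (6): P, Q, R, S, T, U
  1-simplices (12): PQ, PS, PU, QR, QS, QU, RS, RT, RU, ST, SU, TU
  2-simplices (6): PQU, PSU, QRS, QRU, RST, STU

so the chain groups are C_0 ≅ Z^6, C_1 ≅ Z^12, C_2 ≅ Z^6.

The boundary map ∂_1: C_1 → C_0 maps an edge to its endpoints' difference, ∂[p,q] = q − p.
The resulting 6×12 matrix has rank 5, and its Smith normal form has invariant factors (1,1,1,1,1).

Boundary ∂_2: C_2 → C_1 maps a triangle to the signed sum of its edges. For instance
  ∂STU = TU − SU + ST,
  ∂PSU = SU − PU + PS.
This gives a 12×6 integer matrix of rank 6; reducing to Smith normal form yields diagonal entries (1,1,1,1,1,1).

From H_k ≅ ker(∂_k) / im(∂_{k+1}) we obtain:

  H_0: rank C_0 − rank ∂_1 = 6 − 5 = 1, and the invariant factors of ∂_1 are all 1, so H_0 ≅ Z.
  H_1: rank ker ∂_1 − rank ∂_2 = (12 − 5) − 6 = 1, and the invariant factors of ∂_2 are all 1, so H_1 ≅ Z.
  H_2: rank ker ∂_2 − rank ∂_3 = (6 − 6) − 0 = 0, and there is no ∂_3, so H_2 ≅ 0.

(K is a triangulation of the cylinder S^1 x I.)

H_0 = Z,  H_1 = Z,  H_2 = 0.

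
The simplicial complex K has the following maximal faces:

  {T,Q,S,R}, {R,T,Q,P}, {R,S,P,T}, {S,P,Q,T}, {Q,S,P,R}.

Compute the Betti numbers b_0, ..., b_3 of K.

K has 5 vertices, 10 edges, 10 triangles, 5 3-simplices.
rank ∂_0 = 0, rank ∂_1 = 4 ⇒ b_0 = 5 − 0 − 4 = 1; all invariant factors of ∂_1 are 1 so no torsion. So H_0 ≅ Z.
rank ∂_1 = 4, rank ∂_2 = 6 ⇒ b_1 = 10 − 4 − 6 = 0; all invariant factors of ∂_2 are 1 so no torsion. So H_1 ≅ 0.
rank ∂_2 = 6, rank ∂_3 = 4 ⇒ b_2 = 10 − 6 − 4 = 0; all invariant factors of ∂_3 are 1 so no torsion. So H_2 ≅ 0.
rank ∂_3 = 4, rank ∂_4 = 0 ⇒ b_3 = 5 − 4 − 0 = 1. So H_3 ≅ Z.

b_0 = 1, b_1 = 0, b_2 = 0, b_3 = 1.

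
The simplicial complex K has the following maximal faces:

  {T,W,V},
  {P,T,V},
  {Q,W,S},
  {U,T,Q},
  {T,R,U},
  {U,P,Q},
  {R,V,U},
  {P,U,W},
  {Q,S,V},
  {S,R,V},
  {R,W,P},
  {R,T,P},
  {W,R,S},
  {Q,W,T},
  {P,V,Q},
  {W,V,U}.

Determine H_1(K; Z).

H_1 ≅ Z^2.

Order the vertices as P < Q < R < S < T < U < V < W. Listing each simplex with vertices in this order, K has dimension 2 with simplices:

  0-simplices (8): P, Q, R, S, T, U, V, W
  1-simplices (24): PQ, PR, PT, PU, PV, PW, QS, QT, QU, QV, QW, RS, RT, RU, RV, RW, SV, SW, TU, TV, TW, UV, UW, VW
  2-simplices (16): PQU, PQV, PRT, PRW, PTV, PUW, QSV, QSW, QTU, QTW, RSV, RSW, RTU, RUV, TVW, UVW

so the chain groups are C_0 ≅ Z^8, C_1 ≅ Z^24, C_2 ≅ Z^16.

∂_1: C_1 → C_0 sends each edge [p,q] (with p < q) to q − p. For instance
  ∂RW = W − R.
This gives a 8×24 integer matrix of rank 7; reducing to Smith normal form yields diagonal entries (1,1,1,1,1,1,1).

Boundary ∂_2: C_2 → C_1 acts by ∂[p,q,r] = [q,r] − [p,r] + [p,q]. For instance
  ∂RUV = UV − RV + RU,
  ∂QTW = TW − QW + QT.
This gives a 24×16 integer matrix of rank 15; reducing to Smith normal form yields diagonal entries (1,1,1,1,1,1,1,1,1,1,1,1,1,1,1).

From H_k ≅ ker(∂_k) / im(∂_{k+1}) we obtain:

  H_1: rank ker ∂_1 − rank ∂_2 = (24 − 7) − 15 = 2, and the invariant factors of ∂_2 are all 1, so H_1 ≅ Z^2.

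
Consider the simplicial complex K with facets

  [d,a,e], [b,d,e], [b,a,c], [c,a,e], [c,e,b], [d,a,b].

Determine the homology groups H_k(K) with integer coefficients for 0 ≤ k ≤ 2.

H_0 ≅ Z,  H_1 = 0,  H_2 ≅ Z.

Fix the vertex order a < b < c < d < e and write every simplex with vertices in increasing order. Then dim K = 2 and the simplices of K are:

  0-simplices (5): a, b, c, d, e
  1-simplices (9): ab, ac, ad, ae, bc, bd, be, ce, de
  2-simplices (6): abc, abd, ace, ade, bce, bde

giving chain groups C_0 ≅ Z^5, C_1 ≅ Z^9, C_2 ≅ Z^6.

∂_1: C_1 → C_0 sends each edge [p,q] (with p < q) to q − p. For instance
  ∂bd = d − b.
As a 5×9 matrix over Z this has rank 4, with invariant factors (1,1,1,1).

∂_2: C_2 → C_1 acts by ∂[p,q,r] = [q,r] − [p,r] + [p,q]. For instance
  ∂bce = ce − be + bc,
  ∂bde = de − be + bd.
The resulting 9×6 matrix has rank 5, and its Smith normal form has invariant factors (1,1,1,1,1).

Now H_k = ker ∂_k / im ∂_{k+1}, so:

  H_0: rank C_0 − rank ∂_1 = 5 − 4 = 1, and the invariant factors of ∂_1 are all 1, so H_0 ≅ Z.
  H_1: rank ker ∂_1 − rank ∂_2 = (9 − 4) − 5 = 0, and the invariant factors of ∂_2 are all 1, so H_1 ≅ 0.
  H_2: rank ker ∂_2 − rank ∂_3 = (6 − 5) − 0 = 1, and there is no ∂_3, so H_2 ≅ Z.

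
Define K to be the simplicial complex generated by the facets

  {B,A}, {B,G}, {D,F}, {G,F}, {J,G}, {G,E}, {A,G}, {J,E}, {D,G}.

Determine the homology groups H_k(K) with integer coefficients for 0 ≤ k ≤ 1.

We work with the vertex ordering A < B < D < E < F < G < J. The simplices of K, each written with vertices in increasing order, are:

  0-simplices (7): A, B, D, E, F, G, J
  1-simplices (9): AB, AG, BG, DF, DG, EG, EJ, FG, GJ

Hence C_0 ≅ Z^7, C_1 ≅ Z^9.

Boundary ∂_1: C_1 → C_0 is given by ∂[p,q] = [q] − [p]. For instance
  ∂FG = G − F.
As a 7×9 matrix over Z this has rank 6, with invariant factors (1,1,1,1,1,1).

Now H_k = ker ∂_k / im ∂_{k+1}, so:

  H_0: rank C_0 − rank ∂_1 = 7 − 6 = 1, and the invariant factors of ∂_1 are all 1, so H_0 = Z.
  H_1: rank ker ∂_1 − rank ∂_2 = (9 − 6) − 0 = 3, and there is no ∂_2, so H_1 = Z^3.

H_0 = Z,  H_1 = Z^3.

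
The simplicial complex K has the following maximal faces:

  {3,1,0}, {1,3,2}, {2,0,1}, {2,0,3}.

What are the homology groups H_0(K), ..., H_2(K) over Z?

Fix the vertex order 0 < 1 < 2 < 3 and write every simplex with vertices in increasing order. Then dim K = 2 and the simplices of K are:

  0-simplices (4): [0], [1], [2], [3]
  1-simplices (6): [0,1], [0,2], [0,3], [1,2], [1,3], [2,3]
  2-simplices (4): [0,1,2], [0,1,3], [0,2,3], [1,2,3]

Hence C_0 ≅ Z^4, C_1 ≅ Z^6, C_2 ≅ Z^4.

The boundary map ∂_1: C_1 → C_0 maps an edge to its endpoints' difference, ∂[p,q] = q − p.
This gives a 4×6 integer matrix of rank 3; reducing to Smith normal form yields diagonal entries (1,1,1).

∂_2: C_2 → C_1 sends each 2-simplex [p,q,r] to [q,r] − [p,r] + [p,q]. For instance
  ∂[1,2,3] = [2,3] − [1,3] + [1,2],
  ∂[0,1,3] = [1,3] − [0,3] + [0,1].
The resulting 6×4 matrix has rank 3, and its Smith normal form has invariant factors (1,1,1).

Computing H_k = (kernel of ∂_k) / (image of ∂_{k+1}):

  H_0: rank C_0 − rank ∂_1 = 4 − 3 = 1, and the invariant factors of ∂_1 are all 1, so H_0 ≅ Z.
  H_1: rank ker ∂_1 − rank ∂_2 = (6 − 3) − 3 = 0, and the invariant factors of ∂_2 are all 1, so H_1 ≅ 0.
  H_2: rank ker ∂_2 − rank ∂_3 = (4 − 3) − 0 = 1, and there is no ∂_3, so H_2 ≅ Z.

(K is a triangulation of the 2-sphere S^2.)

H_0 = Z,  H_1 = 0,  H_2 = Z.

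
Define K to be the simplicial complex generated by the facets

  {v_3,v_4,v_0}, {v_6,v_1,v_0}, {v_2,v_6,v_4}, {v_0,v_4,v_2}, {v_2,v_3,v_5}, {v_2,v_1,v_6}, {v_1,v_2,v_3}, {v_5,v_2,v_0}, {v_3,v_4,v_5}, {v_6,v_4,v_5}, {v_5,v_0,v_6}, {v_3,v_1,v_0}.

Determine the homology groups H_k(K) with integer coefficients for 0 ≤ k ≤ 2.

H_0 ≅ Z,  H_1 ≅ Z/2,  H_2 = 0.

Take the total order v_0 < v_1 < v_2 < v_3 < v_4 < v_5 < v_6 on the vertex set. Then K (dimension 2) consists of the simplices:

  0-simplices (7): [v_0], [v_1], [v_2], [v_3], [v_4], [v_5], [v_6]
  1-simplices (18): (18 of them)
  2-simplices (12): (12 of them)

giving chain groups C_0 ≅ Z^7, C_1 ≅ Z^18, C_2 ≅ Z^12.

The boundary map ∂_1: C_1 → C_0 sends each edge [p,q] (with p < q) to q − p.
The resulting 7×18 matrix has rank 6, and its Smith normal form has invariant factors (1,1,1,1,1,1).

∂_2: C_2 → C_1 acts by ∂[p,q,r] = [q,r] − [p,r] + [p,q]. For instance
  ∂[v_3,v_4,v_5] = [v_4,v_5] − [v_3,v_5] + [v_3,v_4],
  ∂[v_4,v_5,v_6] = [v_5,v_6] − [v_4,v_6] + [v_4,v_5].
This gives a 18×12 integer matrix of rank 12; reducing to Smith normal form yields diagonal entries (1,1,1,1,1,1,1,1,1,1,1,2).

Now H_k = ker ∂_k / im ∂_{k+1}, so:

  H_0: rank C_0 − rank ∂_1 = 7 − 6 = 1, and the invariant factors of ∂_1 are all 1, so H_0 ≅ Z.
  H_1: rank ker ∂_1 − rank ∂_2 = (18 − 6) − 12 = 0, and ∂_2 has invariant factor 2 > 1, so H_1 ≅ Z/2.
  H_2: rank ker ∂_2 − rank ∂_3 = (12 − 12) − 0 = 0, and there is no ∂_3, so H_2 ≅ 0.

As a check, the Euler characteristic is 7 − 18 + 12 = 1, which agrees with 1 − 0 + 0 = 1.
(K is a triangulation of the real projective plane RP^2.)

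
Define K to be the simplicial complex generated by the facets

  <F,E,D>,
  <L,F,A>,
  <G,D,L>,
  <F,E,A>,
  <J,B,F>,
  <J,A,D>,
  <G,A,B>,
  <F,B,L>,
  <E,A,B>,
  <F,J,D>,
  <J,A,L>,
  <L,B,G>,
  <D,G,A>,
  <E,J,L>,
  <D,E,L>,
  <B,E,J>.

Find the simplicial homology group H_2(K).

We work with the vertex ordering A < B < D < E < F < G < J < L. The simplices of K, each written with vertices in increasing order, are:

  0-simplices (8): A, B, D, E, F, G, J, L
  1-simplices (24): AB, AD, AE, AF, AG, AJ, AL, BE, BF, BG, BJ, BL, DE, DF, DG, DJ, DL, EF, EJ, EL, FJ, FL, GL, JL
  2-simplices (16): ABE, ABG, ADG, ADJ, AEF, AFL, AJL, BEJ, BFJ, BFL, BGL, DEF, DEL, DFJ, DGL, EJL

so the chain groups are C_0 ≅ Z^8, C_1 ≅ Z^24, C_2 ≅ Z^16.

Boundary ∂_1: C_1 → C_0 is given by ∂[p,q] = [q] − [p]. For instance
  ∂BL = L − B.
The resulting 8×24 matrix has rank 7, and its Smith normal form has invariant factors (1,1,1,1,1,1,1).

Boundary ∂_2: C_2 → C_1 sends each 2-simplex [p,q,r] to [q,r] − [p,r] + [p,q]. For instance
  ∂BEJ = EJ − BJ + BE,
  ∂DEL = EL − DL + DE.
As a 24×16 matrix over Z this has rank 15, with invariant factors (1,1,1,1,1,1,1,1,1,1,1,1,1,1,1).

Computing H_k = (kernel of ∂_k) / (image of ∂_{k+1}):

  H_2: rank ker ∂_2 − rank ∂_3 = (16 − 15) − 0 = 1, and there is no ∂_3, so H_2 = Z.

H_2 = Z.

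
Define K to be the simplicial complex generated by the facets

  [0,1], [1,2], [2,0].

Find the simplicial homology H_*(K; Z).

Take the total order 0 < 1 < 2 on the vertex set. Then K (dimension 1) consists of the simplices:

  0-simplices (3): [0], [1], [2]
  1-simplices (3): [0,1], [0,2], [1,2]

giving chain groups C_0 ≅ Z^3, C_1 ≅ Z^3.

Boundary ∂_1: C_1 → C_0 sends each edge [p,q] (with p < q) to q − p. For instance
  ∂[0,2] = [2] − [0].
The 3×3 boundary matrix has rank 2 and Smith normal form diag(1,1).

Now H_k = ker ∂_k / im ∂_{k+1}, so:

  H_0: rank C_0 − rank ∂_1 = 3 − 2 = 1, and the invariant factors of ∂_1 are all 1, so H_0 = Z.
  H_1: rank ker ∂_1 − rank ∂_2 = (3 − 2) − 0 = 1, and there is no ∂_2, so H_1 = Z.

(K is a triangulation of the circle S^1.)

H_0 = Z,  H_1 = Z.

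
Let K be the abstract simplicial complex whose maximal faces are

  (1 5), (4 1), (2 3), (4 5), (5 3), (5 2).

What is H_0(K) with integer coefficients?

H_0 = Z.

We work with the vertex ordering 1 < 2 < 3 < 4 < 5. The simplices of K, each written with vertices in increasing order, are:

  0-simplices (5): [1], [2], [3], [4], [5]
  1-simplices (6): [1,4], [1,5], [2,3], [2,5], [3,5], [4,5]

Hence C_0 ≅ Z^5, C_1 ≅ Z^6.

Boundary ∂_1: C_1 → C_0 maps an edge to its endpoints' difference, ∂[p,q] = q − p. For instance
  ∂[2,3] = [3] − [2].
The resulting 5×6 matrix has rank 4, and its Smith normal form has invariant factors (1,1,1,1).

Reading off H_k = ker ∂_k / im ∂_{k+1}:

  H_0: rank C_0 − rank ∂_1 = 5 − 4 = 1, and the invariant factors of ∂_1 are all 1, so H_0 = Z.

(K is a triangulation of a wedge of 2 circles.)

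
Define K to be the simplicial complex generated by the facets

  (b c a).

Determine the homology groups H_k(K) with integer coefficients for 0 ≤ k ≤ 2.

Take the total order a < b < c on the vertex set. Then K (dimension 2) consists of the simplices:

  0-simplices (3): a, b, c
  1-simplices (3): ab, ac, bc
  2-simplices (1): abc

so the chain groups are C_0 ≅ Z^3, C_1 ≅ Z^3, C_2 ≅ Z^1.

∂_1: C_1 → C_0 is given by ∂[p,q] = [q] − [p]. For instance
  ∂bc = c − b.
The 3×3 boundary matrix has rank 2 and Smith normal form diag(1,1).

The boundary map ∂_2: C_2 → C_1 sends each 2-simplex [p,q,r] to [q,r] − [p,r] + [p,q]. For instance
  ∂abc = bc − ac + ab.
The 3×1 boundary matrix has rank 1 and Smith normal form diag(1).

Reading off H_k = ker ∂_k / im ∂_{k+1}:

  H_0: rank C_0 − rank ∂_1 = 3 − 2 = 1, and the invariant factors of ∂_1 are all 1, so H_0 = Z.
  H_1: rank ker ∂_1 − rank ∂_2 = (3 − 2) − 1 = 0, and the invariant factors of ∂_2 are all 1, so H_1 = 0.
  H_2: rank ker ∂_2 − rank ∂_3 = (1 − 1) − 0 = 0, and there is no ∂_3, so H_2 = 0.

As a check, the Euler characteristic is 3 − 3 + 1 = 1, which agrees with 1 − 0 + 0 = 1.

H_0 = Z,  H_1 = 0,  H_2 = 0.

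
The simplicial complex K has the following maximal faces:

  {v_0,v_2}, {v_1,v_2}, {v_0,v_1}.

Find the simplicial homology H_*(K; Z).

Order the vertices as v_0 < v_1 < v_2. Listing each simplex with vertices in this order, K has dimension 1 with simplices:

  0-simplices (3): [v_0], [v_1], [v_2]
  1-simplices (3): [v_0,v_1], [v_0,v_2], [v_1,v_2]

so the chain groups are C_0 ≅ Z^3, C_1 ≅ Z^3.

Boundary ∂_1: C_1 → C_0 is given by ∂[p,q] = [q] − [p].
The resulting 3×3 matrix has rank 2, and its Smith normal form has invariant factors (1,1).

Now H_k = ker ∂_k / im ∂_{k+1}, so:

  H_0: rank C_0 − rank ∂_1 = 3 − 2 = 1, and the invariant factors of ∂_1 are all 1, so H_0 = Z.
  H_1: rank ker ∂_1 − rank ∂_2 = (3 − 2) − 0 = 1, and there is no ∂_2, so H_1 = Z.

As a check, the Euler characteristic is 3 − 3 = 0, which agrees with 1 − 1 = 0.
(K is a triangulation of the circle S^1.)

H_0 ≅ Z,  H_1 ≅ Z.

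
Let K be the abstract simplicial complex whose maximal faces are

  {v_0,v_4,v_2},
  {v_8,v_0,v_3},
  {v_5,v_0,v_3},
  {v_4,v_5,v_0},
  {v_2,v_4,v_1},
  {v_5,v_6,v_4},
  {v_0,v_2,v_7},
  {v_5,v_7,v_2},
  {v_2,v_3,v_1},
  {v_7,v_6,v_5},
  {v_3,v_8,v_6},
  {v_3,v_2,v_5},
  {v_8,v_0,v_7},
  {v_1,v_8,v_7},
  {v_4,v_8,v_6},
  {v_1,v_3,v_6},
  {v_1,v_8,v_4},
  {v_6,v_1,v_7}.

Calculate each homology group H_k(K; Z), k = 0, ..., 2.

Fix the vertex order v_0 < v_1 < v_2 < v_3 < v_4 < v_5 < v_6 < v_7 < v_8 and write every simplex with vertices in increasing order. Then dim K = 2 and the simplices of K are:

  0-simplices (9): [v_0], [v_1], [v_2], [v_3], [v_4], [v_5], [v_6], [v_7], [v_8]
  1-simplices (27): (27 of them)
  2-simplices (18): (18 of them)

giving chain groups C_0 ≅ Z^9, C_1 ≅ Z^27, C_2 ≅ Z^18.

Boundary ∂_1: C_1 → C_0 maps an edge to its endpoints' difference, ∂[p,q] = q − p.
The resulting 9×27 matrix has rank 8, and its Smith normal form has invariant factors (1,1,1,1,1,1,1,1).

∂_2: C_2 → C_1 acts by ∂[p,q,r] = [q,r] − [p,r] + [p,q]. For instance
  ∂[v_0,v_4,v_5] = [v_4,v_5] − [v_0,v_5] + [v_0,v_4],
  ∂[v_5,v_6,v_7] = [v_6,v_7] − [v_5,v_7] + [v_5,v_6].
As a 27×18 matrix over Z this has rank 18, with invariant factors (1,1,1,1,1,1,1,1,1,1,1,1,1,1,1,1,1,2).

Reading off H_k = ker ∂_k / im ∂_{k+1}:

  H_0: rank C_0 − rank ∂_1 = 9 − 8 = 1, and the invariant factors of ∂_1 are all 1, so H_0 = Z.
  H_1: rank ker ∂_1 − rank ∂_2 = (27 − 8) − 18 = 1, and ∂_2 has invariant factor 2 > 1, so H_1 = Z ⊕ Z/2.
  H_2: rank ker ∂_2 − rank ∂_3 = (18 − 18) − 0 = 0, and there is no ∂_3, so H_2 = 0.

As a check, the Euler characteristic is 9 − 27 + 18 = 0, which agrees with 1 − 1 + 0 = 0.
(K is a triangulation of the Klein bottle.)

H_0 = Z,  H_1 = Z ⊕ Z/2,  H_2 = 0.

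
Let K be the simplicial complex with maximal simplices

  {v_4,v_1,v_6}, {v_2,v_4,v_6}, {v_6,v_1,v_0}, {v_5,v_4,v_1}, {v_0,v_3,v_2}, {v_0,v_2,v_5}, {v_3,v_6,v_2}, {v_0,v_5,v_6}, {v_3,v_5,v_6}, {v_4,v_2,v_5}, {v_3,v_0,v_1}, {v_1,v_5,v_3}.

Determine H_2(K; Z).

H_2 = 0.

Order the vertices as v_0 < v_1 < v_2 < v_3 < v_4 < v_5 < v_6. Listing each simplex with vertices in this order, K has dimension 2 with simplices:

  0-simplices (7): [v_0], [v_1], [v_2], [v_3], [v_4], [v_5], [v_6]
  1-simplices (18): (18 of them)
  2-simplices (12): (12 of them)

Hence C_0 ≅ Z^7, C_1 ≅ Z^18, C_2 ≅ Z^12.

The boundary map ∂_1: C_1 → C_0 sends each edge [p,q] (with p < q) to q − p.
As a 7×18 matrix over Z this has rank 6, with invariant factors (1,1,1,1,1,1).

∂_2: C_2 → C_1 maps a triangle to the signed sum of its edges. For instance
  ∂[v_1,v_3,v_5] = [v_3,v_5] − [v_1,v_5] + [v_1,v_3],
  ∂[v_2,v_4,v_6] = [v_4,v_6] − [v_2,v_6] + [v_2,v_4].
This gives a 18×12 integer matrix of rank 12; reducing to Smith normal form yields diagonal entries (1,1,1,1,1,1,1,1,1,1,1,2).

Now H_k = ker ∂_k / im ∂_{k+1}, so:

  H_2: rank ker ∂_2 − rank ∂_3 = (12 − 12) − 0 = 0, and there is no ∂_3, so H_2 ≅ 0.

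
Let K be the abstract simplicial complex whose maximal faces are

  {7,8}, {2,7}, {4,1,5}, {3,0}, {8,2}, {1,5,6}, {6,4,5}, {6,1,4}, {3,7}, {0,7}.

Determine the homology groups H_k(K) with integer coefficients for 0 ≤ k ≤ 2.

H_0 ≅ Z^2,  H_1 ≅ Z^2,  H_2 ≅ Z.

Order the vertices as 0 < 1 < 2 < 3 < 4 < 5 < 6 < 7 < 8. Listing each simplex with vertices in this order, K has dimension 2 with simplices:

  0-simplices (9): [0], [1], [2], [3], [4], [5], [6], [7], [8]
  1-simplices (12): [0,3], [0,7], [1,4], [1,5], [1,6], [2,7], [2,8], [3,7], [4,5], [4,6], [5,6], [7,8]
  2-simplices (4): [1,4,5], [1,4,6], [1,5,6], [4,5,6]

giving chain groups C_0 ≅ Z^9, C_1 ≅ Z^12, C_2 ≅ Z^4.

The boundary map ∂_1: C_1 → C_0 is given by ∂[p,q] = [q] − [p]. For instance
  ∂[2,7] = [7] − [2].
This gives a 9×12 integer matrix of rank 7; reducing to Smith normal form yields diagonal entries (1,1,1,1,1,1,1).

The boundary map ∂_2: C_2 → C_1 acts by ∂[p,q,r] = [q,r] − [p,r] + [p,q]. For instance
  ∂[1,5,6] = [5,6] − [1,6] + [1,5],
  ∂[1,4,5] = [4,5] − [1,5] + [1,4].
This gives a 12×4 integer matrix of rank 3; reducing to Smith normal form yields diagonal entries (1,1,1).

From H_k ≅ ker(∂_k) / im(∂_{k+1}) we obtain:

  H_0: rank C_0 − rank ∂_1 = 9 − 7 = 2, and the invariant factors of ∂_1 are all 1, so H_0 = Z^2.
  H_1: rank ker ∂_1 − rank ∂_2 = (12 − 7) − 3 = 2, and the invariant factors of ∂_2 are all 1, so H_1 = Z^2.
  H_2: rank ker ∂_2 − rank ∂_3 = (4 − 3) − 0 = 1, and there is no ∂_3, so H_2 = Z.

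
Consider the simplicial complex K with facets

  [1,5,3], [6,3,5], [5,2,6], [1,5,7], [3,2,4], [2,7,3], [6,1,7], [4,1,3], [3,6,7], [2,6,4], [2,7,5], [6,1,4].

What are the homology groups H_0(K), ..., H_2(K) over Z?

H_0 = Z,  H_1 = Z/2,  H_2 = 0.

Order the vertices as 1 < 2 < 3 < 4 < 5 < 6 < 7. Listing each simplex with vertices in this order, K has dimension 2 with simplices:

  0-simplices (7): [1], [2], [3], [4], [5], [6], [7]
  1-simplices (18): [1,3], [1,4], [1,5], [1,6], [1,7], [2,3], [2,4], [2,5], [2,6], [2,7], [3,4], [3,5], [3,6], [3,7], [4,6], [5,6], [5,7], [6,7]
  2-simplices (12): [1,3,4], [1,3,5], [1,4,6], [1,5,7], [1,6,7], [2,3,4], [2,3,7], [2,4,6], [2,5,6], [2,5,7], [3,5,6], [3,6,7]

Hence C_0 ≅ Z^7, C_1 ≅ Z^18, C_2 ≅ Z^12.

∂_1: C_1 → C_0 is given by ∂[p,q] = [q] − [p]. For instance
  ∂[1,6] = [6] − [1].
This gives a 7×18 integer matrix of rank 6; reducing to Smith normal form yields diagonal entries (1,1,1,1,1,1).

The boundary map ∂_2: C_2 → C_1 sends each 2-simplex [p,q,r] to [q,r] − [p,r] + [p,q]. For instance
  ∂[3,5,6] = [5,6] − [3,6] + [3,5],
  ∂[2,5,7] = [5,7] − [2,7] + [2,5].
The resulting 18×12 matrix has rank 12, and its Smith normal form has invariant factors (1,1,1,1,1,1,1,1,1,1,1,2).

From H_k ≅ ker(∂_k) / im(∂_{k+1}) we obtain:

  H_0: rank C_0 − rank ∂_1 = 7 − 6 = 1, and the invariant factors of ∂_1 are all 1, so H_0 = Z.
  H_1: rank ker ∂_1 − rank ∂_2 = (18 − 6) − 12 = 0, and ∂_2 has invariant factor 2 > 1, so H_1 = Z/2.
  H_2: rank ker ∂_2 − rank ∂_3 = (12 − 12) − 0 = 0, and there is no ∂_3, so H_2 = 0.

As a check, the Euler characteristic is 7 − 18 + 12 = 1, which agrees with 1 − 0 + 0 = 1.
(K is a triangulation of the real projective plane RP^2.)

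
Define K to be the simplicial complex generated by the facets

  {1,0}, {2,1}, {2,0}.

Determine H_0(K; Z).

H_0 = Z.

Order the vertices as 0 < 1 < 2. Listing each simplex with vertices in this order, K has dimension 1 with simplices:

  0-simplices (3): [0], [1], [2]
  1-simplices (3): [0,1], [0,2], [1,2]

so the chain groups are C_0 ≅ Z^3, C_1 ≅ Z^3.

Boundary ∂_1: C_1 → C_0 maps an edge to its endpoints' difference, ∂[p,q] = q − p.
This gives a 3×3 integer matrix of rank 2; reducing to Smith normal form yields diagonal entries (1,1).

Now H_k = ker ∂_k / im ∂_{k+1}, so:

  H_0: rank C_0 − rank ∂_1 = 3 − 2 = 1, and the invariant factors of ∂_1 are all 1, so H_0 ≅ Z.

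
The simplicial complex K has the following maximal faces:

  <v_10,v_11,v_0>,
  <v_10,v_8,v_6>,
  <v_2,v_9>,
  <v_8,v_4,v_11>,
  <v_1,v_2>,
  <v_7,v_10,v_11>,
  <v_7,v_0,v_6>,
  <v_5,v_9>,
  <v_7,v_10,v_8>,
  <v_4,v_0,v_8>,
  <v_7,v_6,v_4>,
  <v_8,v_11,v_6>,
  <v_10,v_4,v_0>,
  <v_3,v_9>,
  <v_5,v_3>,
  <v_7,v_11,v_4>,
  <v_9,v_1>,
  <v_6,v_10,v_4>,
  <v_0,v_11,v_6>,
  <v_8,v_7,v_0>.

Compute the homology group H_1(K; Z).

H_1 = Z^4.

Take the total order v_0 < v_1 < v_2 < v_3 < v_4 < v_5 < v_6 < v_7 < v_8 < v_9 < v_10 < v_11 on the vertex set. Then K (dimension 2) consists of the simplices:

  0-simplices (12): [v_0], [v_1], [v_2], [v_3], [v_4], [v_5], [v_6], [v_7], [v_8], [v_9], [v_10], [v_11]
  1-simplices (27): (27 of them)
  2-simplices (14): (14 of them)

so the chain groups are C_0 ≅ Z^12, C_1 ≅ Z^27, C_2 ≅ Z^14.

Boundary ∂_1: C_1 → C_0 is given by ∂[p,q] = [q] − [p]. For instance
  ∂[v_0,v_10] = [v_10] − [v_0].
This gives a 12×27 integer matrix of rank 10; reducing to Smith normal form yields diagonal entries (1,1,1,1,1,1,1,1,1,1).

The boundary map ∂_2: C_2 → C_1 acts by ∂[p,q,r] = [q,r] − [p,r] + [p,q]. For instance
  ∂[v_0,v_6,v_11] = [v_6,v_11] − [v_0,v_11] + [v_0,v_6],
  ∂[v_4,v_6,v_7] = [v_6,v_7] − [v_4,v_7] + [v_4,v_6].
As a 27×14 matrix over Z this has rank 13, with invariant factors (1,1,1,1,1,1,1,1,1,1,1,1,1).

From H_k ≅ ker(∂_k) / im(∂_{k+1}) we obtain:

  H_1: rank ker ∂_1 − rank ∂_2 = (27 − 10) − 13 = 4, and the invariant factors of ∂_2 are all 1, so H_1 ≅ Z^4.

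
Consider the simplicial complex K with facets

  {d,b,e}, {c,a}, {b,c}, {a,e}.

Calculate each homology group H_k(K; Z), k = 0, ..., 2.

Order the vertices as a < b < c < d < e. Listing each simplex with vertices in this order, K has dimension 2 with simplices:

  0-simplices (5): a, b, c, d, e
  1-simplices (6): ac, ae, bc, bd, be, de
  2-simplices (1): bde

giving chain groups C_0 ≅ Z^5, C_1 ≅ Z^6, C_2 ≅ Z^1.

The boundary map ∂_1: C_1 → C_0 maps an edge to its endpoints' difference, ∂[p,q] = q − p. For instance
  ∂bd = d − b.
The resulting 5×6 matrix has rank 4, and its Smith normal form has invariant factors (1,1,1,1).

∂_2: C_2 → C_1 maps a triangle to the signed sum of its edges. For instance
  ∂bde = de − be + bd.
As a 6×1 matrix over Z this has rank 1, with invariant factors (1).

Reading off H_k = ker ∂_k / im ∂_{k+1}:

  H_0: rank C_0 − rank ∂_1 = 5 − 4 = 1, and the invariant factors of ∂_1 are all 1, so H_0 ≅ Z.
  H_1: rank ker ∂_1 − rank ∂_2 = (6 − 4) − 1 = 1, and the invariant factors of ∂_2 are all 1, so H_1 ≅ Z.
  H_2: rank ker ∂_2 − rank ∂_3 = (1 − 1) − 0 = 0, and there is no ∂_3, so H_2 ≅ 0.

H_0 ≅ Z,  H_1 ≅ Z,  H_2 = 0.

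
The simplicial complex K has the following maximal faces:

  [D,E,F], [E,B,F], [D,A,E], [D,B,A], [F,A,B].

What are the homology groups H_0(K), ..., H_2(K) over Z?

H_0 = Z,  H_1 = Z,  H_2 = 0.

Fix the vertex order A < B < D < E < F and write every simplex with vertices in increasing order. Then dim K = 2 and the simplices of K are:

  0-simplices (5): A, B, D, E, F
  1-simplices (10): AB, AD, AE, AF, BD, BE, BF, DE, DF, EF
  2-simplices (5): ABD, ABF, ADE, BEF, DEF

Hence C_0 ≅ Z^5, C_1 ≅ Z^10, C_2 ≅ Z^5.

Boundary ∂_1: C_1 → C_0 sends each edge [p,q] (with p < q) to q − p.
As a 5×10 matrix over Z this has rank 4, with invariant factors (1,1,1,1).

∂_2: C_2 → C_1 sends each 2-simplex [p,q,r] to [q,r] − [p,r] + [p,q]. For instance
  ∂ABF = BF − AF + AB,
  ∂DEF = EF − DF + DE.
This gives a 10×5 integer matrix of rank 5; reducing to Smith normal form yields diagonal entries (1,1,1,1,1).

Reading off H_k = ker ∂_k / im ∂_{k+1}:

  H_0: rank C_0 − rank ∂_1 = 5 − 4 = 1, and the invariant factors of ∂_1 are all 1, so H_0 ≅ Z.
  H_1: rank ker ∂_1 − rank ∂_2 = (10 − 4) − 5 = 1, and the invariant factors of ∂_2 are all 1, so H_1 ≅ Z.
  H_2: rank ker ∂_2 − rank ∂_3 = (5 − 5) − 0 = 0, and there is no ∂_3, so H_2 ≅ 0.

As a check, the Euler characteristic is 5 − 10 + 5 = 0, which agrees with 1 − 1 + 0 = 0.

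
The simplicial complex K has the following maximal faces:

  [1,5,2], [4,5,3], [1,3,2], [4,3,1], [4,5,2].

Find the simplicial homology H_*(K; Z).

We work with the vertex ordering 1 < 2 < 3 < 4 < 5. The simplices of K, each written with vertices in increasing order, are:

  0-simplices (5): [1], [2], [3], [4], [5]
  1-simplices (10): [1,2], [1,3], [1,4], [1,5], [2,3], [2,4], [2,5], [3,4], [3,5], [4,5]
  2-simplices (5): [1,2,3], [1,2,5], [1,3,4], [2,4,5], [3,4,5]

Hence C_0 ≅ Z^5, C_1 ≅ Z^10, C_2 ≅ Z^5.

The boundary map ∂_1: C_1 → C_0 is given by ∂[p,q] = [q] − [p]. For instance
  ∂[2,3] = [3] − [2].
The resulting 5×10 matrix has rank 4, and its Smith normal form has invariant factors (1,1,1,1).

The boundary map ∂_2: C_2 → C_1 sends each 2-simplex [p,q,r] to [q,r] − [p,r] + [p,q]. For instance
  ∂[1,3,4] = [3,4] − [1,4] + [1,3],
  ∂[2,4,5] = [4,5] − [2,5] + [2,4].
This gives a 10×5 integer matrix of rank 5; reducing to Smith normal form yields diagonal entries (1,1,1,1,1).

Computing H_k = (kernel of ∂_k) / (image of ∂_{k+1}):

  H_0: rank C_0 − rank ∂_1 = 5 − 4 = 1, and the invariant factors of ∂_1 are all 1, so H_0 ≅ Z.
  H_1: rank ker ∂_1 − rank ∂_2 = (10 − 4) − 5 = 1, and the invariant factors of ∂_2 are all 1, so H_1 ≅ Z.
  H_2: rank ker ∂_2 − rank ∂_3 = (5 − 5) − 0 = 0, and there is no ∂_3, so H_2 ≅ 0.

(K is a triangulation of the Möbius band.)

H_0 ≅ Z,  H_1 ≅ Z,  H_2 = 0.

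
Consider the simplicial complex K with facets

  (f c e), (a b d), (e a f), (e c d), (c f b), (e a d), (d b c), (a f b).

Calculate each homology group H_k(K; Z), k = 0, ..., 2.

We work with the vertex ordering a < b < c < d < e < f. The simplices of K, each written with vertices in increasing order, are:

  0-simplices (6): a, b, c, d, e, f
  1-simplices (12): ab, ad, ae, af, bc, bd, bf, cd, ce, cf, de, ef
  2-simplices (8): abd, abf, ade, aef, bcd, bcf, cde, cef

Hence C_0 ≅ Z^6, C_1 ≅ Z^12, C_2 ≅ Z^8.

The boundary map ∂_1: C_1 → C_0 sends each edge [p,q] (with p < q) to q − p.
The 6×12 boundary matrix has rank 5 and Smith normal form diag(1,1,1,1,1).

∂_2: C_2 → C_1 maps a triangle to the signed sum of its edges. For instance
  ∂aef = ef − af + ae,
  ∂bcd = cd − bd + bc.
The resulting 12×8 matrix has rank 7, and its Smith normal form has invariant factors (1,1,1,1,1,1,1).

Reading off H_k = ker ∂_k / im ∂_{k+1}:

  H_0: rank C_0 − rank ∂_1 = 6 − 5 = 1, and the invariant factors of ∂_1 are all 1, so H_0 ≅ Z.
  H_1: rank ker ∂_1 − rank ∂_2 = (12 − 5) − 7 = 0, and the invariant factors of ∂_2 are all 1, so H_1 ≅ 0.
  H_2: rank ker ∂_2 − rank ∂_3 = (8 − 7) − 0 = 1, and there is no ∂_3, so H_2 ≅ Z.

H_0 = Z,  H_1 = 0,  H_2 = Z.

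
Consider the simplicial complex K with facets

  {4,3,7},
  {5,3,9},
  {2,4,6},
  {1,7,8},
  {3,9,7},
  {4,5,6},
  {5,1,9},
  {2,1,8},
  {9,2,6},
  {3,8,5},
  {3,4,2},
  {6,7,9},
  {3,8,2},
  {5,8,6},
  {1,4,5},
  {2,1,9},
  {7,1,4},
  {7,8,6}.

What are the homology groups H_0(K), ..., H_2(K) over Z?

K has 9 vertices, 27 edges, 18 triangles.
rank ∂_0 = 0, rank ∂_1 = 8 ⇒ b_0 = 9 − 0 − 8 = 1; all invariant factors of ∂_1 are 1 so no torsion. So H_0 ≅ Z.
rank ∂_1 = 8, rank ∂_2 = 17 ⇒ b_1 = 27 − 8 − 17 = 2; all invariant factors of ∂_2 are 1 so no torsion. So H_1 ≅ Z^2.
rank ∂_2 = 17, rank ∂_3 = 0 ⇒ b_2 = 18 − 17 − 0 = 1. So H_2 ≅ Z.

H_0 ≅ Z,  H_1 ≅ Z^2,  H_2 ≅ Z.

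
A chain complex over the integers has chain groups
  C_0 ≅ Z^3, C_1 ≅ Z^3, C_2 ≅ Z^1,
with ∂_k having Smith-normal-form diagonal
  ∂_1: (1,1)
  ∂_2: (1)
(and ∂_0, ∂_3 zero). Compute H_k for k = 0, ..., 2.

H_0: b_0 = 3 − 0 − 2 = 1; torsion from ∂_1 factors > 1: none. So H_0 ≅ Z.
H_1: b_1 = 3 − 2 − 1 = 0; torsion from ∂_2 factors > 1: none. So H_1 ≅ 0.
H_2: b_2 = 1 − 1 − 0 = 0; torsion from ∂_3 factors > 1: none. So H_2 ≅ 0.

H_0 ≅ Z,  H_1 = 0,  H_2 = 0.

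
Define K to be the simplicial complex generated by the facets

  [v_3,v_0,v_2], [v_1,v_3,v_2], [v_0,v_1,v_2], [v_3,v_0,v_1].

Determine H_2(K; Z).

Order the vertices as v_0 < v_1 < v_2 < v_3. Listing each simplex with vertices in this order, K has dimension 2 with simplices:

  0-simplices (4): [v_0], [v_1], [v_2], [v_3]
  1-simplices (6): [v_0,v_1], [v_0,v_2], [v_0,v_3], [v_1,v_2], [v_1,v_3], [v_2,v_3]
  2-simplices (4): [v_0,v_1,v_2], [v_0,v_1,v_3], [v_0,v_2,v_3], [v_1,v_2,v_3]

so the chain groups are C_0 ≅ Z^4, C_1 ≅ Z^6, C_2 ≅ Z^4.

∂_1: C_1 → C_0 is given by ∂[p,q] = [q] − [p].
As a 4×6 matrix over Z this has rank 3, with invariant factors (1,1,1).

Boundary ∂_2: C_2 → C_1 maps a triangle to the signed sum of its edges. For instance
  ∂[v_0,v_2,v_3] = [v_2,v_3] − [v_0,v_3] + [v_0,v_2],
  ∂[v_0,v_1,v_3] = [v_1,v_3] − [v_0,v_3] + [v_0,v_1].
The 6×4 boundary matrix has rank 3 and Smith normal form diag(1,1,1).

Reading off H_k = ker ∂_k / im ∂_{k+1}:

  H_2: rank ker ∂_2 − rank ∂_3 = (4 − 3) − 0 = 1, and there is no ∂_3, so H_2 ≅ Z.

H_2 ≅ Z.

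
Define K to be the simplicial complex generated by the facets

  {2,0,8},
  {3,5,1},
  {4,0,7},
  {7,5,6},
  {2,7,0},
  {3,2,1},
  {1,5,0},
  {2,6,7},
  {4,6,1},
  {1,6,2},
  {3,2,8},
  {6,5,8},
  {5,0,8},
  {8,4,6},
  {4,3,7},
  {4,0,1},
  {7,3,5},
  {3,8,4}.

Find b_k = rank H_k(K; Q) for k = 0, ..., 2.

We work with the vertex ordering 0 < 1 < 2 < 3 < 4 < 5 < 6 < 7 < 8. The simplices of K, each written with vertices in increasing order, are:

  0-simplices (9): [0], [1], [2], [3], [4], [5], [6], [7], [8]
  1-simplices (27): (27 of them)
  2-simplices (18): [0,1,4], [0,1,5], [0,2,7], [0,2,8], [0,4,7], [0,5,8], [1,2,3], [1,2,6], [1,3,5], [1,4,6], [2,3,8], [2,6,7], [3,4,7], [3,4,8], [3,5,7], [4,6,8], [5,6,7], [5,6,8]

giving chain groups C_0 ≅ Z^9, C_1 ≅ Z^27, C_2 ≅ Z^18.

∂_1: C_1 → C_0 is given by ∂[p,q] = [q] − [p]. For instance
  ∂[0,1] = [1] − [0].
As a 9×27 matrix over Z this has rank 8, with invariant factors (1,1,1,1,1,1,1,1).

The boundary map ∂_2: C_2 → C_1 maps a triangle to the signed sum of its edges. For instance
  ∂[2,3,8] = [3,8] − [2,8] + [2,3],
  ∂[0,2,7] = [2,7] − [0,7] + [0,2].
The 27×18 boundary matrix has rank 17 and Smith normal form diag(1,1,1,1,1,1,1,1,1,1,1,1,1,1,1,1,1).

Now H_k = ker ∂_k / im ∂_{k+1}, so:

  H_0: rank C_0 − rank ∂_1 = 9 − 8 = 1, and the invariant factors of ∂_1 are all 1, so H_0 ≅ Z.
  H_1: rank ker ∂_1 − rank ∂_2 = (27 − 8) − 17 = 2, and the invariant factors of ∂_2 are all 1, so H_1 ≅ Z^2.
  H_2: rank ker ∂_2 − rank ∂_3 = (18 − 17) − 0 = 1, and there is no ∂_3, so H_2 ≅ Z.

As a check, the Euler characteristic is 9 − 27 + 18 = 0, which agrees with 1 − 2 + 1 = 0.
(K is a triangulation of the torus T^2.)

Hence the Betti numbers are b_0 = 1, b_1 = 2, b_2 = 1.

b_0 = 1, b_1 = 2, b_2 = 1.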